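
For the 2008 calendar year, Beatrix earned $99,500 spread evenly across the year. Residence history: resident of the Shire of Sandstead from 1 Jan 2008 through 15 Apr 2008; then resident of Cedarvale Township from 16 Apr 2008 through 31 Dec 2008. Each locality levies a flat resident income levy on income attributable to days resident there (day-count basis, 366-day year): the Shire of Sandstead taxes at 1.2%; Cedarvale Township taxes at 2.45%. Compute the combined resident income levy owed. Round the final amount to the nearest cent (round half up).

$2,077.54

The Shire of Sandstead, 1 Jan – 15 Apr 2008: 106 days → $99,500 × 1.2% × 106/366 = $345.8033
Cedarvale Township, 16 Apr – 31 Dec 2008: 260 days → $99,500 × 2.45% × 260/366 = $1,731.7350
Total = $2,077.5383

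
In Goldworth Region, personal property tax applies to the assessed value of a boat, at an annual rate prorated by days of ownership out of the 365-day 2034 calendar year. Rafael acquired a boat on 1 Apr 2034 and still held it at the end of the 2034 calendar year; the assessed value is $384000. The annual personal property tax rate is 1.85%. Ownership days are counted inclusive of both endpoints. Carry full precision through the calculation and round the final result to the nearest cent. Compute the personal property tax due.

$5352.33

Days held (1 Apr – 31 Dec 2034): 275 out of 365
Tax = $384000 × 1.85% × 275/365 = $5352.3288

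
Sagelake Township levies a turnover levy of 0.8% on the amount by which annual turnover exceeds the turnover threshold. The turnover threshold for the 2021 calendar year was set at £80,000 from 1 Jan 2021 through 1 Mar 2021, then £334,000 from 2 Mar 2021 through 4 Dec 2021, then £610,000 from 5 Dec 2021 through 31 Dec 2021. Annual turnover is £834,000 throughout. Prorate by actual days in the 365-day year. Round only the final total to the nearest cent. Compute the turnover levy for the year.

1 Jan – 1 Mar 2021: 60 days, exemption £80,000 → (£834,000 − £80,000) × 0.8% × 60/365 = £991.5616
2 Mar – 4 Dec 2021: 278 days, exemption £334,000 → (£834,000 − £334,000) × 0.8% × 278/365 = £3,046.5753
5 Dec – 31 Dec 2021: 27 days, exemption £610,000 → (£834,000 − £610,000) × 0.8% × 27/365 = £132.5589
Total = £4,170.6959

£4,170.70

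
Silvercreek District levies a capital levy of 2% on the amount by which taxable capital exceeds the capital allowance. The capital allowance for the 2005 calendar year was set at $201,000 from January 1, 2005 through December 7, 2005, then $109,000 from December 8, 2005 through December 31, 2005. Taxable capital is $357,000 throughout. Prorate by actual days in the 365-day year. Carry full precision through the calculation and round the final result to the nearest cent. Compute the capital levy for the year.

January 1 – December 7, 2005: 341 days, exemption $201,000 → ($357,000 − $201,000) × 2% × 341/365 = $2,914.8493
December 8 – December 31, 2005: 24 days, exemption $109,000 → ($357,000 − $109,000) × 2% × 24/365 = $326.1370
Total = $3,240.9863

$3,240.99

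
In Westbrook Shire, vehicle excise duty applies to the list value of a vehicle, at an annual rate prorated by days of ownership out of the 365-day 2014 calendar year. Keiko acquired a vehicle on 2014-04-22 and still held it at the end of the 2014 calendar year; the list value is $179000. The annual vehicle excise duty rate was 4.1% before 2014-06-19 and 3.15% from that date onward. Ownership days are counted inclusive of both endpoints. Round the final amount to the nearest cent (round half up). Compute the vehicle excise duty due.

2014-04-22 to 2014-06-18: 58 days at 4.1% → $179000 × 4.1% × 58/365 = $1166.1973
2014-06-19 to 2014-12-31: 196 days at 3.15% → $179000 × 3.15% × 196/365 = $3027.7973
Total = $4193.9945

$4193.99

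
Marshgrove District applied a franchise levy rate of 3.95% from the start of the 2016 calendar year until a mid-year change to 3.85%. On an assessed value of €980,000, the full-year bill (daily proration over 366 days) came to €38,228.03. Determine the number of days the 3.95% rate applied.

Let d = days at the first rate; then 366 − d days at the second rate.
€980,000 × [3.95%·d + 3.85%·(366−d)] / 366 = €38,228.03
Solving gives d = 186, so the new rate took effect on 5 Jul 2016.

186 days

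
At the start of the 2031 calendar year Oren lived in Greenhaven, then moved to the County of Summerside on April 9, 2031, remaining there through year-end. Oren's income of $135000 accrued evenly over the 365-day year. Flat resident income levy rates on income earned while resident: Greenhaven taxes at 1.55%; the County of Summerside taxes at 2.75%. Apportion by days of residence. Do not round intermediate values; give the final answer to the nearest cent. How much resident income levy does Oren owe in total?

Greenhaven, January 1 – April 8, 2031: 98 days → $135000 × 1.55% × 98/365 = $561.8219
The County of Summerside, April 9 – December 31, 2031: 267 days → $135000 × 2.75% × 267/365 = $2715.7192
Total = $3277.5411

$3277.54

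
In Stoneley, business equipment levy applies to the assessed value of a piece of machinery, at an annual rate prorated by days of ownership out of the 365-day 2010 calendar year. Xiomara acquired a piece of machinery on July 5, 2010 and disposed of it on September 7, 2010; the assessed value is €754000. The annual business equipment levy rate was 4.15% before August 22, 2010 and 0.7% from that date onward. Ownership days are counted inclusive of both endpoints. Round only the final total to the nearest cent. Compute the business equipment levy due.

July 5 – August 21, 2010: 48 days at 4.15% → €754000 × 4.15% × 48/365 = €4114.9808
August 22 – September 7, 2010: 17 days at 0.7% → €754000 × 0.7% × 17/365 = €245.8247
Total = €4360.8055

€4360.81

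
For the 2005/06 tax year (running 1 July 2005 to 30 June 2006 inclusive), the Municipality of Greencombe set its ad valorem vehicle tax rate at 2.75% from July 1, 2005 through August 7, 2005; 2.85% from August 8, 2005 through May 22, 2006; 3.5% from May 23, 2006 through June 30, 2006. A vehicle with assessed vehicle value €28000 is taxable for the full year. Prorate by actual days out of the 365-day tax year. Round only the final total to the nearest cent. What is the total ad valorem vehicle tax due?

July 1 – August 7, 2005: 38 days at 2.75% → €28000 × 2.75% × 38/365 = €80.1644
August 8, 2005 – May 22, 2006: 288 days at 2.85% → €28000 × 2.85% × 288/365 = €629.6548
May 23 – June 30, 2006: 39 days at 3.5% → €28000 × 3.5% × 39/365 = €104.7123
Total = €814.5315

€814.53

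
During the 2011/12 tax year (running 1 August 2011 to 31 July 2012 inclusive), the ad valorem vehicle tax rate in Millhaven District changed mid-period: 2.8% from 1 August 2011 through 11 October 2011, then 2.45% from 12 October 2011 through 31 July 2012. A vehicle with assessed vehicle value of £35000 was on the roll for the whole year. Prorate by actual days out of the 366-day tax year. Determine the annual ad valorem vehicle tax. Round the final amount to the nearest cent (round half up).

1 August – 11 October 2011: 72 days at 2.8% → £35000 × 2.8% × 72/366 = £192.7869
12 October 2011 – 31 July 2012: 294 days at 2.45% → £35000 × 2.45% × 294/366 = £688.8115
Total = £881.5984

£881.60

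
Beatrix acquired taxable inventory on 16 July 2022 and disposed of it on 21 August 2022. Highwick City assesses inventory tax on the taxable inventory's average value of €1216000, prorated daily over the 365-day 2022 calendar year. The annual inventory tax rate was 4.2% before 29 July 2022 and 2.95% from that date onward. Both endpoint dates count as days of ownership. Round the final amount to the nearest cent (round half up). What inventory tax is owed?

16 July – 28 July 2022: 13 days at 4.2% → €1216000 × 4.2% × 13/365 = €1819.0027
29 July – 21 August 2022: 24 days at 2.95% → €1216000 × 2.95% × 24/365 = €2358.7068
Total = €4177.7096

€4177.71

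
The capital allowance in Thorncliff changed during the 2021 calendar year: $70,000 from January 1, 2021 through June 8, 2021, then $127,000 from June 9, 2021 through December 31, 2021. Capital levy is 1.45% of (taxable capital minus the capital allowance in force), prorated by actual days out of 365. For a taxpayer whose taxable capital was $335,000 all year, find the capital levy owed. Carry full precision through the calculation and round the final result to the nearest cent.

January 1 – June 8, 2021: 159 days, exemption $70,000 → ($335,000 − $70,000) × 1.45% × 159/365 = $1,673.8562
June 9 – December 31, 2021: 206 days, exemption $127,000 → ($335,000 − $127,000) × 1.45% × 206/365 = $1,702.1808
Total = $3,376.0370

$3,376.04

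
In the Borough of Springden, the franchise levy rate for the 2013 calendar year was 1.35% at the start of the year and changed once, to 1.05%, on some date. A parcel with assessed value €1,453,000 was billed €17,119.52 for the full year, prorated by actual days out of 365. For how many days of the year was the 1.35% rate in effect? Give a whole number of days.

156 days

Let d = days at the first rate; then 365 − d days at the second rate.
€1,453,000 × [1.35%·d + 1.05%·(365−d)] / 365 = €17,119.52
Solving gives d = 156, so the new rate took effect on 6 Jun 2013.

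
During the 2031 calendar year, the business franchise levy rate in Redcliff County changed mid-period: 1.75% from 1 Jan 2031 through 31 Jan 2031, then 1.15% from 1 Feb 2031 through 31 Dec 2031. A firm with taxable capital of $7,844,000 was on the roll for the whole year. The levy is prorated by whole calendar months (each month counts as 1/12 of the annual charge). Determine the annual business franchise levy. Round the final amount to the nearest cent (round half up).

$94,128.00

1 Jan – 31 Jan 2031: 1 month at 1.75% → $7,844,000 × 1.75% × 1/12 = $11,439.1667
1 Feb – 31 Dec 2031: 11 months at 1.15% → $7,844,000 × 1.15% × 11/12 = $82,688.8333
Total = $94,128.0000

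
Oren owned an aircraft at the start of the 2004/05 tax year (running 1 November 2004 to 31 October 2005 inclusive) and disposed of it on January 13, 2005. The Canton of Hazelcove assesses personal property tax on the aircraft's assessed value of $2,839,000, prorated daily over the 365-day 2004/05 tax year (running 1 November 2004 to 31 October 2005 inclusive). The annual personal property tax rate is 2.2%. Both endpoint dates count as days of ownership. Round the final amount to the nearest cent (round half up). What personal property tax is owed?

$12,662.72

Days held (November 1, 2004 – January 13, 2005): 74 out of 365
Tax = $2,839,000 × 2.2% × 74/365 = $12,662.7178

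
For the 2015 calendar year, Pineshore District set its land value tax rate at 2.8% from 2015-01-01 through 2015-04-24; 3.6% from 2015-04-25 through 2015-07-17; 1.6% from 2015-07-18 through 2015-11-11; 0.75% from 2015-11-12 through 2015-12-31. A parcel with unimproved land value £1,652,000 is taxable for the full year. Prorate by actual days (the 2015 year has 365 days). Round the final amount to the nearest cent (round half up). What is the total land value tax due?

£38,303.77

2015-01-01 to 2015-04-24: 114 days at 2.8% → £1,652,000 × 2.8% × 114/365 = £14,447.0795
2015-04-25 to 2015-07-17: 84 days at 3.6% → £1,652,000 × 3.6% × 84/365 = £13,686.7068
2015-07-18 to 2015-11-11: 117 days at 1.6% → £1,652,000 × 1.6% × 117/365 = £8,472.7233
2015-11-12 to 2015-12-31: 50 days at 0.75% → £1,652,000 × 0.75% × 50/365 = £1,697.2603
Total = £38,303.7699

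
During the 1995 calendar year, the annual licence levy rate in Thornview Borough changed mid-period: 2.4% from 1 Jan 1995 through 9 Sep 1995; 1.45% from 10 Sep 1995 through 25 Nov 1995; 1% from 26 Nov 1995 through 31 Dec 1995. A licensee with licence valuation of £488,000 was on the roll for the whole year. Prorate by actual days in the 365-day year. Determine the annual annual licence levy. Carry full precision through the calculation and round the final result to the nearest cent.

£10,060.15

1 Jan – 9 Sep 1995: 252 days at 2.4% → £488,000 × 2.4% × 252/365 = £8,086.0932
10 Sep – 25 Nov 1995: 77 days at 1.45% → £488,000 × 1.45% × 77/365 = £1,492.7452
26 Nov – 31 Dec 1995: 36 days at 1% → £488,000 × 1% × 36/365 = £481.3151
Total = £10,060.1534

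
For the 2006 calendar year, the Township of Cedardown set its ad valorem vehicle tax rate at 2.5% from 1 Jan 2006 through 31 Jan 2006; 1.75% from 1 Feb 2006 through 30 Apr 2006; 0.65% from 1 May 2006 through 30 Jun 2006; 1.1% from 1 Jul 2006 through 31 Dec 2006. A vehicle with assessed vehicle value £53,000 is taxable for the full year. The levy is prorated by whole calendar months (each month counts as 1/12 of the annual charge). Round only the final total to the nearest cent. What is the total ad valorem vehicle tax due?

1 Jan – 31 Jan 2006: 1 month at 2.5% → £53,000 × 2.5% × 1/12 = £110.4167
1 Feb – 30 Apr 2006: 3 months at 1.75% → £53,000 × 1.75% × 3/12 = £231.8750
1 May – 30 Jun 2006: 2 months at 0.65% → £53,000 × 0.65% × 2/12 = £57.4167
1 Jul – 31 Dec 2006: 6 months at 1.1% → £53,000 × 1.1% × 6/12 = £291.5000
Total = £691.2083

£691.21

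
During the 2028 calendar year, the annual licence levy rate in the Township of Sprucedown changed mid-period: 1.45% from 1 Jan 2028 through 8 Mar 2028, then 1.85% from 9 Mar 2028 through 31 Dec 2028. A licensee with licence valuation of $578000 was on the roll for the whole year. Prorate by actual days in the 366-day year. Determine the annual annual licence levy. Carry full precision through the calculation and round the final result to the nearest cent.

1 Jan – 8 Mar 2028: 68 days at 1.45% → $578000 × 1.45% × 68/366 = $1557.1257
9 Mar – 31 Dec 2028: 298 days at 1.85% → $578000 × 1.85% × 298/366 = $8706.3224
Total = $10263.4481

$10263.45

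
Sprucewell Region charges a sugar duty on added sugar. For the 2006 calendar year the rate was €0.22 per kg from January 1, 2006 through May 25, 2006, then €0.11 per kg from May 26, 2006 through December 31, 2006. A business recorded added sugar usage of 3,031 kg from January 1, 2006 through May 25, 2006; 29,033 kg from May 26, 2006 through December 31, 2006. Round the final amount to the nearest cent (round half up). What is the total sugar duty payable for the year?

€3,860.45

January 1 – May 25, 2006: 3,031 kg at €0.22/kg → €666.82
May 26 – December 31, 2006: 29,033 kg at €0.11/kg → €3,193.63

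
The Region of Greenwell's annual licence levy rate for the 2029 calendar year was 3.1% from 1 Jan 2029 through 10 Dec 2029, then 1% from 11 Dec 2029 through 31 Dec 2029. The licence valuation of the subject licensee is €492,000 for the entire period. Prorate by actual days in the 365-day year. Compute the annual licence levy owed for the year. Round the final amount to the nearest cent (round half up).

1 Jan – 10 Dec 2029: 344 days at 3.1% → €492,000 × 3.1% × 344/365 = €14,374.4877
11 Dec – 31 Dec 2029: 21 days at 1% → €492,000 × 1% × 21/365 = €283.0685
Total = €14,657.5562

€14,657.56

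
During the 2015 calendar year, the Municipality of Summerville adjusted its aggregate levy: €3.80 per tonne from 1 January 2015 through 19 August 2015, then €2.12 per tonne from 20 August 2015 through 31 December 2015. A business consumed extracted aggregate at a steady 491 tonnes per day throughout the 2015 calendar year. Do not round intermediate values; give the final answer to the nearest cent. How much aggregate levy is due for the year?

€570483.08

1 January – 19 August 2015: 231 days × 491 tonnes/day = 113,421 tonnes at €3.80/tonne → €430999.80
20 August – 31 December 2015: 134 days × 491 tonnes/day = 65,794 tonnes at €2.12/tonne → €139483.28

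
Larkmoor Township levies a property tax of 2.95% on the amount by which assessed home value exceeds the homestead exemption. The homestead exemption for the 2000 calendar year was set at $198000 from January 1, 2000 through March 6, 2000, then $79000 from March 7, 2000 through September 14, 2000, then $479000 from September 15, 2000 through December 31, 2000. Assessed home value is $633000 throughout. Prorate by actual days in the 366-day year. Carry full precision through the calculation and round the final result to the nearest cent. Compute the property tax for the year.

$12227.99

January 1 – March 6, 2000: 66 days, exemption $198000 → ($633000 − $198000) × 2.95% × 66/366 = $2314.0574
March 7 – September 14, 2000: 192 days, exemption $79000 → ($633000 − $79000) × 2.95% × 192/366 = $8573.3770
September 15 – December 31, 2000: 108 days, exemption $479000 → ($633000 − $479000) × 2.95% × 108/366 = $1340.5574
Total = $12227.9918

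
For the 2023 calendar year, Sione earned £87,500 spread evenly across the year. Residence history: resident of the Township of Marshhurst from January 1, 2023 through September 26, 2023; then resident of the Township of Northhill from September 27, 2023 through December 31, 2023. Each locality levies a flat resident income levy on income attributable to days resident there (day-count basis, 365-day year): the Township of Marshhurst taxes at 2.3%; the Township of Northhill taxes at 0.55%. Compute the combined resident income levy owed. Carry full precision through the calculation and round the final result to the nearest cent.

£1,609.76

The Township of Marshhurst, January 1 – September 26, 2023: 269 days → £87,500 × 2.3% × 269/365 = £1,483.1849
The Township of Northhill, September 27 – December 31, 2023: 96 days → £87,500 × 0.55% × 96/365 = £126.5753
Total = £1,609.7603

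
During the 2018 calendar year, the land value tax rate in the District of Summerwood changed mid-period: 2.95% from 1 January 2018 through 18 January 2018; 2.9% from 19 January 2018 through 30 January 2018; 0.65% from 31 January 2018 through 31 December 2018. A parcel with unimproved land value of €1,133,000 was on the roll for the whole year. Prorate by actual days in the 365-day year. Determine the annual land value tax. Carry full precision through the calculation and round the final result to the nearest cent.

1 January – 18 January 2018: 18 days at 2.95% → €1,133,000 × 2.95% × 18/365 = €1,648.2822
19 January – 30 January 2018: 12 days at 2.9% → €1,133,000 × 2.9% × 12/365 = €1,080.2301
31 January – 31 December 2018: 335 days at 0.65% → €1,133,000 × 0.65% × 335/365 = €6,759.1986
Total = €9,487.7110

€9,487.71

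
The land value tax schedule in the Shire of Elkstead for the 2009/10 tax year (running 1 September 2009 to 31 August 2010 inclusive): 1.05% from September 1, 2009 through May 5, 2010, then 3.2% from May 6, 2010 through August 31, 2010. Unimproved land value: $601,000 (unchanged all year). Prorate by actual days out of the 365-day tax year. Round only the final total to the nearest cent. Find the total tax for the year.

$10,487.86

September 1, 2009 – May 5, 2010: 247 days at 1.05% → $601,000 × 1.05% × 247/365 = $4,270.3932
May 6 – August 31, 2010: 118 days at 3.2% → $601,000 × 3.2% × 118/365 = $6,217.4685
Total = $10,487.8616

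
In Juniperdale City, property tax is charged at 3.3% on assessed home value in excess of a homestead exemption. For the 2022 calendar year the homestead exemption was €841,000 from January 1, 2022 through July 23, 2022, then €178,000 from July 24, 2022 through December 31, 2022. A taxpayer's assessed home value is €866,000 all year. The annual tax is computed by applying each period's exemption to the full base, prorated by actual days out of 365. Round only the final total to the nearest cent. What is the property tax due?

January 1 – July 23, 2022: 204 days, exemption €841,000 → (€866,000 − €841,000) × 3.3% × 204/365 = €461.0959
July 24 – December 31, 2022: 161 days, exemption €178,000 → (€866,000 − €178,000) × 3.3% × 161/365 = €10,014.6411
Total = €10,475.7370

€10,475.74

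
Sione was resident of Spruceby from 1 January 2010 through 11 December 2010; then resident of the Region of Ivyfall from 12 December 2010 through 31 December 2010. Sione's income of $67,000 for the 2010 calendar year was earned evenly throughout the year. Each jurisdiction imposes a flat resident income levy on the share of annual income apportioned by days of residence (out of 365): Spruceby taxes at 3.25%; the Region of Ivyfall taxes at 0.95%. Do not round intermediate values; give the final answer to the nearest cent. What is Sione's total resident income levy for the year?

$2,093.06

Spruceby, 1 January – 11 December 2010: 345 days → $67,000 × 3.25% × 345/365 = $2,058.1849
The Region of Ivyfall, 12 December – 31 December 2010: 20 days → $67,000 × 0.95% × 20/365 = $34.8767
Total = $2,093.0616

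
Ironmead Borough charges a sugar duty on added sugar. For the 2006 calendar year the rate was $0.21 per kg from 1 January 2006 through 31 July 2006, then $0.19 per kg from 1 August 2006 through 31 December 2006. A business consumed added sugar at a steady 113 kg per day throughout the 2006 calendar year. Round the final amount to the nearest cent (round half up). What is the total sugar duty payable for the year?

$8,315.67

1 January – 31 July 2006: 212 days × 113 kg/day = 23,956 kg at $0.21/kg → $5,030.76
1 August – 31 December 2006: 153 days × 113 kg/day = 17,289 kg at $0.19/kg → $3,284.91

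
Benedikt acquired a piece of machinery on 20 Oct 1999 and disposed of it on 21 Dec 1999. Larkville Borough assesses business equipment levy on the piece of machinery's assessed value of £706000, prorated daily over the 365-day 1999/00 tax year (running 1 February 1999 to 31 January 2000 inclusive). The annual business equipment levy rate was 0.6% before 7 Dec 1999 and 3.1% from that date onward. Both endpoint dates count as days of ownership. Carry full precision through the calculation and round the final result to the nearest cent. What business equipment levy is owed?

£1456.49

20 Oct – 6 Dec 1999: 48 days at 0.6% → £706000 × 0.6% × 48/365 = £557.0630
7 Dec – 21 Dec 1999: 15 days at 3.1% → £706000 × 3.1% × 15/365 = £899.4247
Total = £1456.4877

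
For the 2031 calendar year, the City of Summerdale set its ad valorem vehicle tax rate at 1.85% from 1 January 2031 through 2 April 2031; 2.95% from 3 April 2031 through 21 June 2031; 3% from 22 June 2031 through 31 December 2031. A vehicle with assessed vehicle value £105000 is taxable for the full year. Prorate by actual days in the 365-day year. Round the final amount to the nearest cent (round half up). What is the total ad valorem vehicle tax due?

1 January – 2 April 2031: 92 days at 1.85% → £105000 × 1.85% × 92/365 = £489.6164
3 April – 21 June 2031: 80 days at 2.95% → £105000 × 2.95% × 80/365 = £678.9041
22 June – 31 December 2031: 193 days at 3% → £105000 × 3% × 193/365 = £1665.6164
Total = £2834.1370

£2834.14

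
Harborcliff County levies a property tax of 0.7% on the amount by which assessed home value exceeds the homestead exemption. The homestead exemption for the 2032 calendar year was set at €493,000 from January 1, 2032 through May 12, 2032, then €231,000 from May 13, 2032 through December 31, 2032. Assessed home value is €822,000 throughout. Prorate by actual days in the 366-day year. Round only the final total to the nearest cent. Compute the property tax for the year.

€3,470.55

January 1 – May 12, 2032: 133 days, exemption €493,000 → (€822,000 − €493,000) × 0.7% × 133/366 = €836.8825
May 13 – December 31, 2032: 233 days, exemption €231,000 → (€822,000 − €231,000) × 0.7% × 233/366 = €2,633.6639
Total = €3,470.5464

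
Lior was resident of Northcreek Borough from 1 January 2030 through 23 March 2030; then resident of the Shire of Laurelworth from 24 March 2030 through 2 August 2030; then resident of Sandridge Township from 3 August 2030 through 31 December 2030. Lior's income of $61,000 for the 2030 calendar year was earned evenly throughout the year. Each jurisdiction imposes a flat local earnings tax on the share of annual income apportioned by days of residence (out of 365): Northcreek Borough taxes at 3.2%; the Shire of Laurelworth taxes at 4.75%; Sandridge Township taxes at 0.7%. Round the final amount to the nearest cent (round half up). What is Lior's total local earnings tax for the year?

$1,663.04

Northcreek Borough, 1 January – 23 March 2030: 82 days → $61,000 × 3.2% × 82/365 = $438.5315
The Shire of Laurelworth, 24 March – 2 August 2030: 132 days → $61,000 × 4.75% × 132/365 = $1,047.8630
Sandridge Township, 3 August – 31 December 2030: 151 days → $61,000 × 0.7% × 151/365 = $176.6493
Total = $1,663.0438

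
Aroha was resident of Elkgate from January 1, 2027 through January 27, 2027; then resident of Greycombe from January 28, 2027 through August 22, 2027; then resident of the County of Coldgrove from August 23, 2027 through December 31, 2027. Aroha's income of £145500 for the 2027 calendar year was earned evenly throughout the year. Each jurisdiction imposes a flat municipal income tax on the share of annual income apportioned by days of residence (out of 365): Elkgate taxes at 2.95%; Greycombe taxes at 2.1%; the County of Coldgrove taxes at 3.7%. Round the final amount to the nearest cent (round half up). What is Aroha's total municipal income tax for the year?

Elkgate, January 1 – January 27, 2027: 27 days → £145500 × 2.95% × 27/365 = £317.5089
Greycombe, January 28 – August 22, 2027: 207 days → £145500 × 2.1% × 207/365 = £1732.8452
The County of Coldgrove, August 23 – December 31, 2027: 131 days → £145500 × 3.7% × 131/365 = £1932.1603
Total = £3982.5144

£3982.51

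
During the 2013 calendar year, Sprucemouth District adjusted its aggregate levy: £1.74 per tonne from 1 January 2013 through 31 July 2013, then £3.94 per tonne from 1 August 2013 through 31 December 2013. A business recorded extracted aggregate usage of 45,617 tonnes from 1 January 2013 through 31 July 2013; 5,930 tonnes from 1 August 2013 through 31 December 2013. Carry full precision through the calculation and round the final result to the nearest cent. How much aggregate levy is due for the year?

£102737.78

1 January – 31 July 2013: 45,617 tonnes at £1.74/tonne → £79373.58
1 August – 31 December 2013: 5,930 tonnes at £3.94/tonne → £23364.20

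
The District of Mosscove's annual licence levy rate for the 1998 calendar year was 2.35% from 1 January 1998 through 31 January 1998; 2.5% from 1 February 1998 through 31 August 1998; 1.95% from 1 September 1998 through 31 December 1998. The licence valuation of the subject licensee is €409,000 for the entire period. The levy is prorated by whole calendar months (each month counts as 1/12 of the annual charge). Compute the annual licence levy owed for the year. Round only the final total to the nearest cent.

€9,424.04

1 January – 31 January 1998: 1 month at 2.35% → €409,000 × 2.35% × 1/12 = €800.9583
1 February – 31 August 1998: 7 months at 2.5% → €409,000 × 2.5% × 7/12 = €5,964.5833
1 September – 31 December 1998: 4 months at 1.95% → €409,000 × 1.95% × 4/12 = €2,658.5000
Total = €9,424.0417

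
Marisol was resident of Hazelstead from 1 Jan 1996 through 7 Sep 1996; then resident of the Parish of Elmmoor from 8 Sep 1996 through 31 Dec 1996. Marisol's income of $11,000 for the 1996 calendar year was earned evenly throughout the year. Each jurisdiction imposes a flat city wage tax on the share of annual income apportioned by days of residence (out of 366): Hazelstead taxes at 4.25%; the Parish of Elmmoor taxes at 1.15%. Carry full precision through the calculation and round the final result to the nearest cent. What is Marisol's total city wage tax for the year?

$360.36

Hazelstead, 1 Jan – 7 Sep 1996: 251 days → $11,000 × 4.25% × 251/366 = $320.6079
The Parish of Elmmoor, 8 Sep – 31 Dec 1996: 115 days → $11,000 × 1.15% × 115/366 = $39.7473
Total = $360.3552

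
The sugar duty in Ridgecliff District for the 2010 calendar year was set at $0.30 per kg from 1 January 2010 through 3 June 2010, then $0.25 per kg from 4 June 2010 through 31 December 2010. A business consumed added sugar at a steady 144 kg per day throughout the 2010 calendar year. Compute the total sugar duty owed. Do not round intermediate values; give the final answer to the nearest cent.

1 January – 3 June 2010: 154 days × 144 kg/day = 22,176 kg at $0.30/kg → $6,652.80
4 June – 31 December 2010: 211 days × 144 kg/day = 30,384 kg at $0.25/kg → $7,596.00

$14,248.80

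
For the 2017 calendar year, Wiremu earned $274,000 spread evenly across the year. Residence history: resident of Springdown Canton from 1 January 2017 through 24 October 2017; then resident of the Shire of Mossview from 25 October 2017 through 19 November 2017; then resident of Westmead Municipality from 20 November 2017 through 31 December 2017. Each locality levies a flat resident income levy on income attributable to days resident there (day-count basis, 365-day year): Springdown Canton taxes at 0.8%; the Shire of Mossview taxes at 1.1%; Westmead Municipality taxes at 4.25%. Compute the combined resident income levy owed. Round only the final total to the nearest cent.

$3,338.30

Springdown Canton, 1 January – 24 October 2017: 297 days → $274,000 × 0.8% × 297/365 = $1,783.6274
The Shire of Mossview, 25 October – 19 November 2017: 26 days → $274,000 × 1.1% × 26/365 = $214.6959
Westmead Municipality, 20 November – 31 December 2017: 42 days → $274,000 × 4.25% × 42/365 = $1,339.9726
Total = $3,338.2959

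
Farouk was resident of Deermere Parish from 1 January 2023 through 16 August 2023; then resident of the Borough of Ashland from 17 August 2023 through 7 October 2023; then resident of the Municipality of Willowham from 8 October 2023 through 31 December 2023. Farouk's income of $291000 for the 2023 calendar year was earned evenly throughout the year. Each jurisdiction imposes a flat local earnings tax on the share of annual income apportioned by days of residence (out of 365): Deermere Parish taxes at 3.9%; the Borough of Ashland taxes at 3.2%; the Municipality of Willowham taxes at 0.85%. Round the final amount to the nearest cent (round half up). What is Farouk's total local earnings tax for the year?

$8991.90

Deermere Parish, 1 January – 16 August 2023: 228 days → $291000 × 3.9% × 228/365 = $7089.2384
The Borough of Ashland, 17 August – 7 October 2023: 52 days → $291000 × 3.2% × 52/365 = $1326.6411
The Municipality of Willowham, 8 October – 31 December 2023: 85 days → $291000 × 0.85% × 85/365 = $576.0205
Total = $8991.9000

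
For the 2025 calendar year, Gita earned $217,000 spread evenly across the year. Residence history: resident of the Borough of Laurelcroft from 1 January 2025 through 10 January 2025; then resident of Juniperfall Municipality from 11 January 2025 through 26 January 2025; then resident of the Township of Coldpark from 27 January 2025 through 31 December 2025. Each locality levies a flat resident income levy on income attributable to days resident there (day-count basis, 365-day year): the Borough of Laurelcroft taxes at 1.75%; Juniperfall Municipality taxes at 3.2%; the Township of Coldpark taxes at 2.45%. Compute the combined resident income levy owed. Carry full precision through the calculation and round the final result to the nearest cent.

$5,346.23

The Borough of Laurelcroft, 1 January – 10 January 2025: 10 days → $217,000 × 1.75% × 10/365 = $104.0411
Juniperfall Municipality, 11 January – 26 January 2025: 16 days → $217,000 × 3.2% × 16/365 = $304.3945
The Township of Coldpark, 27 January – 31 December 2025: 339 days → $217,000 × 2.45% × 339/365 = $4,937.7904
Total = $5,346.2260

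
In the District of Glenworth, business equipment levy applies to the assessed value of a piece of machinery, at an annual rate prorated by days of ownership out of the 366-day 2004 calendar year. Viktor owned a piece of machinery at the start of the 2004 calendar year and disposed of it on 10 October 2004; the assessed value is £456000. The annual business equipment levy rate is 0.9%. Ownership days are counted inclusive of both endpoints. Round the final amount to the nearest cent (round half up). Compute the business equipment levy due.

£3184.52

Days held (1 January – 10 October 2004): 284 out of 366
Tax = £456000 × 0.9% × 284/366 = £3184.5246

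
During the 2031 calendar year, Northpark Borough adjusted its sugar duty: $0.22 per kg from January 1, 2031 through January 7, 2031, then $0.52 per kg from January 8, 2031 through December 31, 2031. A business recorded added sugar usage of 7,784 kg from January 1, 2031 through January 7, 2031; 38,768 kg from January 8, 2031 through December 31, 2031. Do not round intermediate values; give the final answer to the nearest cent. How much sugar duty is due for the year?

January 1 – January 7, 2031: 7,784 kg at $0.22/kg → $1,712.48
January 8 – December 31, 2031: 38,768 kg at $0.52/kg → $20,159.36

$21,871.84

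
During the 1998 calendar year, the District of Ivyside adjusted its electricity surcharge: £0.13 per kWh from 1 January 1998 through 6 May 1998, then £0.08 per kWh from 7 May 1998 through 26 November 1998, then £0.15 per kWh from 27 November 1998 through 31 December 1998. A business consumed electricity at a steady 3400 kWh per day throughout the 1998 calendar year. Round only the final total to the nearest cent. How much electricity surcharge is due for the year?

£129,030.00

1 January – 6 May 1998: 126 days × 3400 kWh/day = 428,400 kWh at £0.13/kWh → £55,692.00
7 May – 26 November 1998: 204 days × 3400 kWh/day = 693,600 kWh at £0.08/kWh → £55,488.00
27 November – 31 December 1998: 35 days × 3400 kWh/day = 119,000 kWh at £0.15/kWh → £17,850.00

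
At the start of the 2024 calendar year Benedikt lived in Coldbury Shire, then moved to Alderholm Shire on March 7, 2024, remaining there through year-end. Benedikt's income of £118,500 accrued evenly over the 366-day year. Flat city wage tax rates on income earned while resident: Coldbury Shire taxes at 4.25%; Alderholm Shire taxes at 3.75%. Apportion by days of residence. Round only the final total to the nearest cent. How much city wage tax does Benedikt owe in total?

Coldbury Shire, January 1 – March 6, 2024: 66 days → £118,500 × 4.25% × 66/366 = £908.1762
Alderholm Shire, March 7 – December 31, 2024: 300 days → £118,500 × 3.75% × 300/366 = £3,642.4180
Total = £4,550.5943

£4,550.59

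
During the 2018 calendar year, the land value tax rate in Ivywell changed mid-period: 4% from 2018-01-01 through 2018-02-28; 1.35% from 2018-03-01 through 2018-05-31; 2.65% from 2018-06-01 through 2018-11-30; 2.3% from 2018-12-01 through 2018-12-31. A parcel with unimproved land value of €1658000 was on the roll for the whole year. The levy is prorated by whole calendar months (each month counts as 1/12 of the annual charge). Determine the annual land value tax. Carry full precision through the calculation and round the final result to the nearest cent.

€41795.42

2018-01-01 to 2018-02-28: 2 months at 4% → €1658000 × 4% × 2/12 = €11053.3333
2018-03-01 to 2018-05-31: 3 months at 1.35% → €1658000 × 1.35% × 3/12 = €5595.7500
2018-06-01 to 2018-11-30: 6 months at 2.65% → €1658000 × 2.65% × 6/12 = €21968.5000
2018-12-01 to 2018-12-31: 1 month at 2.3% → €1658000 × 2.3% × 1/12 = €3177.8333
Total = €41795.4167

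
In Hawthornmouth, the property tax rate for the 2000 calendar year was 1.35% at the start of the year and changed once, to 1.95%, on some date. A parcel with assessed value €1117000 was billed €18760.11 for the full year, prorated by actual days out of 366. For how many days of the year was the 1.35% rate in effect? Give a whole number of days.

165 days

Let d = days at the first rate; then 366 − d days at the second rate.
€1117000 × [1.35%·d + 1.95%·(366−d)] / 366 = €18760.11
Solving gives d = 165, so the new rate took effect on 14 Jun 2000.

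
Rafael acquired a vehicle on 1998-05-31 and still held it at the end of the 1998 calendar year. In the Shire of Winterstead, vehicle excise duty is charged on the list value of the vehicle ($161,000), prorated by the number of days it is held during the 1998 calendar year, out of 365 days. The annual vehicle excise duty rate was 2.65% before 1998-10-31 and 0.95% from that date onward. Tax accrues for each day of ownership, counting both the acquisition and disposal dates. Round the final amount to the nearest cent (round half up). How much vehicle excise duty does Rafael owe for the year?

1998-05-31 to 1998-10-30: 153 days at 2.65% → $161,000 × 2.65% × 153/365 = $1,788.4233
1998-10-31 to 1998-12-31: 62 days at 0.95% → $161,000 × 0.95% × 62/365 = $259.8055
Total = $2,048.2288

$2,048.23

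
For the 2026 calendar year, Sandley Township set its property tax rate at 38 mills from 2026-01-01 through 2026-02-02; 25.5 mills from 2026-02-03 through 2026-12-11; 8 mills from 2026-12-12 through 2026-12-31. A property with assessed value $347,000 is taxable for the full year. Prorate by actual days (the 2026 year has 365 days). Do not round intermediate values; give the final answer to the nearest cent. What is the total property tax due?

$8,907.92

2026-01-01 to 2026-02-02: 33 days at 38 mills → $347,000 × 3.8% × 33/365 = $1,192.1589
2026-02-03 to 2026-12-11: 312 days at 25.5 mills → $347,000 × 2.55% × 312/365 = $7,563.6493
2026-12-12 to 2026-12-31: 20 days at 8 mills → $347,000 × 0.8% × 20/365 = $152.1096
Total = $8,907.9178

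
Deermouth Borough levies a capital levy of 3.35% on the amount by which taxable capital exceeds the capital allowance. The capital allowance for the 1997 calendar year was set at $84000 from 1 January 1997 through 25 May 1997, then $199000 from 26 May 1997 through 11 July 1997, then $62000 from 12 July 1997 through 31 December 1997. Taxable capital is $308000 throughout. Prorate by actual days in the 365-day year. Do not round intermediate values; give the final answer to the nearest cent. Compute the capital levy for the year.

$7357.24

1 January – 25 May 1997: 145 days, exemption $84000 → ($308000 − $84000) × 3.35% × 145/365 = $2981.0411
26 May – 11 July 1997: 47 days, exemption $199000 → ($308000 − $199000) × 3.35% × 47/365 = $470.1932
12 July – 31 December 1997: 173 days, exemption $62000 → ($308000 − $62000) × 3.35% × 173/365 = $3906.0082
Total = $7357.2425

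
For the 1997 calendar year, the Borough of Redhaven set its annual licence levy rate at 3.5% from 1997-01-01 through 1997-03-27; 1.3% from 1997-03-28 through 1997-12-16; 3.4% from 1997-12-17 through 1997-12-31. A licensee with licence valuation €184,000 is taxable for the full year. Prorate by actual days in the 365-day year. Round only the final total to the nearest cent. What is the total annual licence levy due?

1997-01-01 to 1997-03-27: 86 days at 3.5% → €184,000 × 3.5% × 86/365 = €1,517.3699
1997-03-28 to 1997-12-16: 264 days at 1.3% → €184,000 × 1.3% × 264/365 = €1,730.1041
1997-12-17 to 1997-12-31: 15 days at 3.4% → €184,000 × 3.4% × 15/365 = €257.0959
Total = €3,504.5699

€3,504.57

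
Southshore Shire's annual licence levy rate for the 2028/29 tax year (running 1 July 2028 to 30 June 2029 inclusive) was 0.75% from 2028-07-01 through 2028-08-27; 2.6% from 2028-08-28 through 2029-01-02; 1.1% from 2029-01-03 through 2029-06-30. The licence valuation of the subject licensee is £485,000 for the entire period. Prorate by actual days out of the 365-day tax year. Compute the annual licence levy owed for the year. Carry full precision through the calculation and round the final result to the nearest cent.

2028-07-01 to 2028-08-27: 58 days at 0.75% → £485,000 × 0.75% × 58/365 = £578.0137
2028-08-28 to 2029-01-02: 128 days at 2.6% → £485,000 × 2.6% × 128/365 = £4,422.1370
2029-01-03 to 2029-06-30: 179 days at 1.1% → £485,000 × 1.1% × 179/365 = £2,616.3425
Total = £7,616.4932

£7,616.49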